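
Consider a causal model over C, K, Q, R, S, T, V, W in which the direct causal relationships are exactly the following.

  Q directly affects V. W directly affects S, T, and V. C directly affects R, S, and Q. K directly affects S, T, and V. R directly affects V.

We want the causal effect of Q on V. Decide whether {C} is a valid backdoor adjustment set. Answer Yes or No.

Yes

Backdoor paths from Q to V (paths whose first edge points into Q):
  P1: Q <- C -> S <- W -> T <- K -> V
  P2: Q <- C -> S <- W -> V
  P3: Q <- C -> S <- K -> T <- W -> V
  P4: Q <- C -> S <- K -> V
  P5: Q <- C -> R -> V
Condition 1 (no descendant of Q in the set): holds — descendants of Q are {V}; none are in {C}.
Condition 2 (every backdoor path blocked by {C}):
  P1: blocked at fork node C ∈ conditioning set.
  P2: blocked at fork node C ∈ conditioning set.
  P3: blocked at fork node C ∈ conditioning set.
  P4: blocked at fork node C ∈ conditioning set.
  P5: blocked at fork node C ∈ conditioning set.
{C} satisfies the backdoor criterion.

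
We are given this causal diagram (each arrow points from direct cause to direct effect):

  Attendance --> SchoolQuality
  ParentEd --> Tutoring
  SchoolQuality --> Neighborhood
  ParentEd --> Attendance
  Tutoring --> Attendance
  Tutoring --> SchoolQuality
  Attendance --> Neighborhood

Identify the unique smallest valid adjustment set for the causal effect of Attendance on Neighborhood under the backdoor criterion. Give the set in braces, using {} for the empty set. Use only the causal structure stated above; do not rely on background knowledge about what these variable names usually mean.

Variables eligible for adjustment (non-descendants of Attendance, excluding Attendance and Neighborhood): {ParentEd, Tutoring}.
Backdoor paths from Attendance to Neighborhood:
  P1: Attendance <- ParentEd -> Tutoring -> SchoolQuality -> Neighborhood
  P2: Attendance <- Tutoring -> SchoolQuality -> Neighborhood
The empty set is not sufficient: P1 (Attendance <- ParentEd -> Tutoring -> SchoolQuality -> Neighborhood) has no collider blocking it and no conditioned non-collider, so it is open.
Try {Tutoring}:
  P1: blocked at chain node Tutoring ∈ conditioning set.
  P2: blocked at fork node Tutoring ∈ conditioning set.
{Tutoring} contains no descendant of Attendance and blocks every backdoor path.
No other singleton works — e.g. {ParentEd} leaves P2 open — so {Tutoring} is the unique smallest valid adjustment set.

{Tutoring}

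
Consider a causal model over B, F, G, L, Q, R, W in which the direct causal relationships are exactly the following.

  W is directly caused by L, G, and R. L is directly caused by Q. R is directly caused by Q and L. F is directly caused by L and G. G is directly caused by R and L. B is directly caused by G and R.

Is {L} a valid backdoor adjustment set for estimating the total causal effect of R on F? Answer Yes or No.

Yes

Backdoor paths from R to F (paths whose first edge points into R):
  P1: R <- Q -> L -> G -> F
  P2: R <- Q -> L -> F
  P3: R <- Q -> L -> W <- G -> F
  P4: R <- L -> G -> F
  P5: R <- L -> F
  P6: R <- L -> W <- G -> F
Condition 1 (no descendant of R in the set): holds — descendants of R are {B, F, G, W}; none are in {L}.
Condition 2 (every backdoor path blocked by {L}):
  P1: blocked at chain node L ∈ conditioning set.
  P2: blocked at chain node L ∈ conditioning set.
  P3: blocked at chain node L ∈ conditioning set.
  P4: blocked at fork node L ∈ conditioning set.
  P5: blocked at fork node L ∈ conditioning set.
  P6: blocked at fork node L ∈ conditioning set.
{L} satisfies the backdoor criterion.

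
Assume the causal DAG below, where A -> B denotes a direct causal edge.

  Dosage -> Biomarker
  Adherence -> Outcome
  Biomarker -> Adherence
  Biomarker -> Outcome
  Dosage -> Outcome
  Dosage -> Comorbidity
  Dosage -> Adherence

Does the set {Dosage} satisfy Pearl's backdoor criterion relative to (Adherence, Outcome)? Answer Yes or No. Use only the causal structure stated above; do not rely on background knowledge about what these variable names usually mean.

No

Backdoor paths from Adherence to Outcome (paths whose first edge points into Adherence):
  P1: Adherence <- Dosage -> Biomarker -> Outcome
  P2: Adherence <- Dosage -> Outcome
  P3: Adherence <- Biomarker <- Dosage -> Outcome
  P4: Adherence <- Biomarker -> Outcome
Condition 1 (no descendant of Adherence in the set): holds — descendants of Adherence are {Outcome}; none are in {Dosage}.
Condition 2 (every backdoor path blocked by {Dosage}):
  P1: blocked at fork node Dosage ∈ conditioning set.
  P2: blocked at fork node Dosage ∈ conditioning set.
  P3: blocked at fork node Dosage ∈ conditioning set.
  P4: open — no interior node is in the conditioning set.
{Dosage} does not satisfy the backdoor criterion.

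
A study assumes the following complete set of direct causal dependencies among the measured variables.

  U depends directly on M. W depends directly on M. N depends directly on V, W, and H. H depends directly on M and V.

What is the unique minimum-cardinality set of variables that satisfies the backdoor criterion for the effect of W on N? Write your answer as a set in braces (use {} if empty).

Variables eligible for adjustment (non-descendants of W, excluding W and N): {H, M, U, V}.
Backdoor paths from W to N:
  P1: W <- M -> H <- V -> N
  P2: W <- M -> H -> N
The empty set is not sufficient: P2 (W <- M -> H -> N) has no collider blocking it and no conditioned non-collider, so it is open.
Try {M}:
  P1: blocked at fork node M ∈ conditioning set.
  P2: blocked at fork node M ∈ conditioning set.
{M} contains no descendant of W and blocks every backdoor path.
No other singleton works — e.g. {V} leaves P2 open — so {M} is the unique smallest valid adjustment set.

{M}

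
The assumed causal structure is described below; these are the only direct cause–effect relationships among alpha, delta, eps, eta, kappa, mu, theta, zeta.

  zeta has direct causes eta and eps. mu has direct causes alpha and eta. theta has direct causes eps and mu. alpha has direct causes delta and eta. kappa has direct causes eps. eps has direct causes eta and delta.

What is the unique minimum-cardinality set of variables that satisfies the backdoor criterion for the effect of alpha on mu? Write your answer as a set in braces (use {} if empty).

{eta}

Variables eligible for adjustment (non-descendants of alpha, excluding alpha and mu): {delta, eps, eta, kappa, zeta}.
Backdoor paths from alpha to mu:
  P1: alpha <- eta -> eps -> theta <- mu
  P2: alpha <- eta -> zeta <- eps -> theta <- mu
  P3: alpha <- eta -> mu
  P4: alpha <- delta -> eps <- eta -> mu
  P5: alpha <- delta -> eps -> zeta <- eta -> mu
  P6: alpha <- delta -> eps -> theta <- mu
The empty set is not sufficient: P3 (alpha <- eta -> mu) has no collider blocking it and no conditioned non-collider, so it is open.
Try {eta}:
  P1: blocked at fork node eta ∈ conditioning set.
  P2: blocked at fork node eta ∈ conditioning set.
  P3: blocked at fork node eta ∈ conditioning set.
  P4: blocked at collider eps (neither it nor any descendant is in the conditioning set).
  P5: blocked at collider zeta (neither it nor any descendant is in the conditioning set).
  P6: blocked at collider theta (neither it nor any descendant is in the conditioning set).
{eta} contains no descendant of alpha and blocks every backdoor path.
No other singleton works — e.g. {delta} leaves P3 open — so {eta} is the unique smallest valid adjustment set.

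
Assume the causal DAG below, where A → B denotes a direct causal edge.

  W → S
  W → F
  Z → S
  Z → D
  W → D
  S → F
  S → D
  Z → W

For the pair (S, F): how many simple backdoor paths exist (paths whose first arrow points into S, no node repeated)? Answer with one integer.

A backdoor path from S to F is any simple undirected path whose first edge points into S (i.e. leaves S via a parent).
Parents of S: {W, Z}.
Enumerating:
  P1: S <- Z -> W -> F
  P2: S <- Z -> D <- W -> F
  P3: S <- W -> F
That exhausts the simple backdoor paths. Count: 3.

3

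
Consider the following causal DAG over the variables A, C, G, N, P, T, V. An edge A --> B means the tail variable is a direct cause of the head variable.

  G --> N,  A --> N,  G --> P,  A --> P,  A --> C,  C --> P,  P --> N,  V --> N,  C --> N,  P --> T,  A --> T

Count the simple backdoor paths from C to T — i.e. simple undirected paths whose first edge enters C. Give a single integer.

A backdoor path from C to T is any simple undirected path whose first edge points into C (i.e. leaves C via a parent).
Parents of C: {A}.
Enumerating:
  P1: C <- A -> P -> T
  P2: C <- A -> N <- G -> P -> T
  P3: C <- A -> N <- P -> T
  P4: C <- A -> T
That exhausts the simple backdoor paths. Count: 4.

4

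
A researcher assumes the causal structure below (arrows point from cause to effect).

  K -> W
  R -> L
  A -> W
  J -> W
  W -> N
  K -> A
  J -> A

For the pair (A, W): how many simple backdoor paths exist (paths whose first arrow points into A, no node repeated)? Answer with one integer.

2

A backdoor path from A to W is any simple undirected path whose first edge points into A (i.e. leaves A via a parent).
Parents of A: {J, K}.
Enumerating:
  P1: A <- K -> W
  P2: A <- J -> W
That exhausts the simple backdoor paths. Count: 2.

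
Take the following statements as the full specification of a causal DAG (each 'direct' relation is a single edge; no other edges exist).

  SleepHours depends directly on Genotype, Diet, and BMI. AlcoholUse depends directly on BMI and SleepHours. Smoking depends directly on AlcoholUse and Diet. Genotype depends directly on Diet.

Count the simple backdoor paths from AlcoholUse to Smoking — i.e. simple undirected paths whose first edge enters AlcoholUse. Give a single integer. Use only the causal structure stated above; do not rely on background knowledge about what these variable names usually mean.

A backdoor path from AlcoholUse to Smoking is any simple undirected path whose first edge points into AlcoholUse (i.e. leaves AlcoholUse via a parent).
Parents of AlcoholUse: {BMI, SleepHours}.
Enumerating:
  P1: AlcoholUse <- BMI -> SleepHours <- Diet -> Smoking
  P2: AlcoholUse <- BMI -> SleepHours <- Genotype <- Diet -> Smoking
  P3: AlcoholUse <- SleepHours <- Diet -> Smoking
  P4: AlcoholUse <- SleepHours <- Genotype <- Diet -> Smoking
That exhausts the simple backdoor paths. Count: 4.

4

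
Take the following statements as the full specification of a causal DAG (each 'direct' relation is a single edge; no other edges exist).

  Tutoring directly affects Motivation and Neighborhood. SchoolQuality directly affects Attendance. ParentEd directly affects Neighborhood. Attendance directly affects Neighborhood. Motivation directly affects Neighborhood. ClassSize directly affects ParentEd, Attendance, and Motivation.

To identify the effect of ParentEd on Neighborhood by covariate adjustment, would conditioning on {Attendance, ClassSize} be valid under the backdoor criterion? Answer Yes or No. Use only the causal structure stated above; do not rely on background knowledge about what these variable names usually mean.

Backdoor paths from ParentEd to Neighborhood (paths whose first edge points into ParentEd):
  P1: ParentEd <- ClassSize -> Attendance -> Neighborhood
  P2: ParentEd <- ClassSize -> Motivation <- Tutoring -> Neighborhood
  P3: ParentEd <- ClassSize -> Motivation -> Neighborhood
Condition 1 (no descendant of ParentEd in the set): holds — descendants of ParentEd are {Neighborhood}; none are in {Attendance, ClassSize}.
Condition 2 (every backdoor path blocked by {Attendance, ClassSize}):
  P1: blocked at fork node ClassSize ∈ conditioning set.
  P2: blocked at fork node ClassSize ∈ conditioning set.
  P3: blocked at fork node ClassSize ∈ conditioning set.
{Attendance, ClassSize} satisfies the backdoor criterion.

Yes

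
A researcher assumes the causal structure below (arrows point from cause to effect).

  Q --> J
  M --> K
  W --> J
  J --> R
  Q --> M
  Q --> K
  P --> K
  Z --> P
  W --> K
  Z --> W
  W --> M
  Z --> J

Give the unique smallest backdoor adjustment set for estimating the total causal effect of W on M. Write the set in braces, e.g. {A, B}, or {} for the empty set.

{}

Variables eligible for adjustment (non-descendants of W, excluding W and M): {P, Q, Z}.
Backdoor paths from W to M:
  P1: W <- Z -> P -> K <- Q -> M
  P2: W <- Z -> P -> K <- M
  P3: W <- Z -> J <- Q -> M
  P4: W <- Z -> J <- Q -> K <- M
Each backdoor path contains an unconditioned collider, so every path is already blocked with the empty conditioning set:
  P1: blocked at collider K (neither it nor any descendant is in the conditioning set).
  P2: blocked at collider K (neither it nor any descendant is in the conditioning set).
  P3: blocked at collider J (neither it nor any descendant is in the conditioning set).
  P4: blocked at collider J (neither it nor any descendant is in the conditioning set).
The empty set is therefore the unique smallest valid set.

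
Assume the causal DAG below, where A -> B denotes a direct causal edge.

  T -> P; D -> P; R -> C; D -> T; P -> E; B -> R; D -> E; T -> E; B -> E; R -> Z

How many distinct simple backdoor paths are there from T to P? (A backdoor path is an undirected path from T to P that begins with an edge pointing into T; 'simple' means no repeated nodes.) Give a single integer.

2

A backdoor path from T to P is any simple undirected path whose first edge points into T (i.e. leaves T via a parent).
Parents of T: {D}.
Enumerating:
  P1: T <- D -> P
  P2: T <- D -> E <- P
That exhausts the simple backdoor paths. Count: 2.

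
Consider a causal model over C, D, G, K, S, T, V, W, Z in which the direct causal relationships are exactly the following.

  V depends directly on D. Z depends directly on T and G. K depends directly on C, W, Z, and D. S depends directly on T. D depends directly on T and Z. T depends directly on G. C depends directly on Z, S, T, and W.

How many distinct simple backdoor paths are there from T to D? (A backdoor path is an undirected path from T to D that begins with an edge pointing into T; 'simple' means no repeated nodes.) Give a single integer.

4

A backdoor path from T to D is any simple undirected path whose first edge points into T (i.e. leaves T via a parent).
Parents of T: {G}.
Enumerating:
  P1: T <- G -> Z -> D
  P2: T <- G -> Z -> C <- W -> K <- D
  P3: T <- G -> Z -> C -> K <- D
  P4: T <- G -> Z -> K <- D
That exhausts the simple backdoor paths. Count: 4.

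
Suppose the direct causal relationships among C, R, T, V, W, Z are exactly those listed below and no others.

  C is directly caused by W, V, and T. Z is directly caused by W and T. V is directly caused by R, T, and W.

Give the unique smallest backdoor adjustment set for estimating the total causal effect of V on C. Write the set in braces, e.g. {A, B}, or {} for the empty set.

{T, W}

Variables eligible for adjustment (non-descendants of V, excluding V and C): {R, T, W, Z}.
Backdoor paths from V to C:
  P1: V <- W -> C
  P2: V <- W -> Z <- T -> C
  P3: V <- T -> C
  P4: V <- T -> Z <- W -> C
The empty set is not sufficient: P1 (V <- W -> C) has no collider blocking it and no conditioned non-collider, so it is open.
Try {T, W}:
  P1: blocked at fork node W ∈ conditioning set.
  P2: blocked at fork node W ∈ conditioning set.
  P3: blocked at fork node T ∈ conditioning set.
  P4: blocked at fork node T ∈ conditioning set.
{T, W} contains no descendant of V and blocks every backdoor path.
Every element of {T, W} is needed (dropping T leaves P3 open; dropping W leaves P1 open), so no proper subset is valid.
Among all size-2 subsets of the eligible variables, only {T, W} blocks every backdoor path, so it is the unique smallest valid adjustment set.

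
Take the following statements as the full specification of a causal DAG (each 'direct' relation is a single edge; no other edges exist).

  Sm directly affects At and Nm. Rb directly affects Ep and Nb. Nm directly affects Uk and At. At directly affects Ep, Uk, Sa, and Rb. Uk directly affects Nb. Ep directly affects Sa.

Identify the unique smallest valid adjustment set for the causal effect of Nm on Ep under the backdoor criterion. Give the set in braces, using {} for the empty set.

Variables eligible for adjustment (non-descendants of Nm, excluding Nm and Ep): {Sm}.
Backdoor paths from Nm to Ep:
  P1: Nm <- Sm -> At -> Uk -> Nb <- Rb -> Ep
  P2: Nm <- Sm -> At -> Rb -> Ep
  P3: Nm <- Sm -> At -> Ep
  P4: Nm <- Sm -> At -> Sa <- Ep
The empty set is not sufficient: P2 (Nm <- Sm -> At -> Rb -> Ep) has no collider blocking it and no conditioned non-collider, so it is open.
Try {Sm}:
  P1: blocked at fork node Sm ∈ conditioning set.
  P2: blocked at fork node Sm ∈ conditioning set.
  P3: blocked at fork node Sm ∈ conditioning set.
  P4: blocked at fork node Sm ∈ conditioning set.
{Sm} contains no descendant of Nm and blocks every backdoor path.
{Sm} is the unique smallest valid adjustment set.

{Sm}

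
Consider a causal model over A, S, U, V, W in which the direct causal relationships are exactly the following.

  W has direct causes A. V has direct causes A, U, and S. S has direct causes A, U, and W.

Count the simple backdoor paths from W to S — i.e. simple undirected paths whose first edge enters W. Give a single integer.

A backdoor path from W to S is any simple undirected path whose first edge points into W (i.e. leaves W via a parent).
Parents of W: {A}.
Enumerating:
  P1: W <- A -> S
  P2: W <- A -> V <- U -> S
  P3: W <- A -> V <- S
That exhausts the simple backdoor paths. Count: 3.

3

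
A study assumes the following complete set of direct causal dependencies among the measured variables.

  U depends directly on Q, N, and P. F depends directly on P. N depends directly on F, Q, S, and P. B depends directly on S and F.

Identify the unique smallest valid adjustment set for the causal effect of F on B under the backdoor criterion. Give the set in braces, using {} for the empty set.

{}

Variables eligible for adjustment (non-descendants of F, excluding F and B): {P, Q, S}.
Backdoor paths from F to B:
  P1: F <- P -> N <- S -> B
  P2: F <- P -> U <- Q -> N <- S -> B
  P3: F <- P -> U <- N <- S -> B
Each backdoor path contains an unconditioned collider, so every path is already blocked with the empty conditioning set:
  P1: blocked at collider N (neither it nor any descendant is in the conditioning set).
  P2: blocked at collider U (neither it nor any descendant is in the conditioning set).
  P3: blocked at collider U (neither it nor any descendant is in the conditioning set).
The empty set is therefore the unique smallest valid set.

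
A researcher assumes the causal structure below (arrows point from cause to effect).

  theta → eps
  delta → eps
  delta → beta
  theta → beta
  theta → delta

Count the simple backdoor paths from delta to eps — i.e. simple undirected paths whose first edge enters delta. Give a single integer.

A backdoor path from delta to eps is any simple undirected path whose first edge points into delta (i.e. leaves delta via a parent).
Parents of delta: {theta}.
Enumerating:
  P1: delta <- theta -> eps
That exhausts the simple backdoor paths. Count: 1.

1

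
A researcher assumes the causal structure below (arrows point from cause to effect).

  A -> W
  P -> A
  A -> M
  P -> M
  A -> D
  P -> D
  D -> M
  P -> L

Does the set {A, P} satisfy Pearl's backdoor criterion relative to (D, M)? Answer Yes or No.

Yes

Backdoor paths from D to M (paths whose first edge points into D):
  P1: D <- P -> A -> M
  P2: D <- P -> M
  P3: D <- A <- P -> M
  P4: D <- A -> M
Condition 1 (no descendant of D in the set): holds — descendants of D are {M}; none are in {A, P}.
Condition 2 (every backdoor path blocked by {A, P}):
  P1: blocked at fork node P ∈ conditioning set.
  P2: blocked at fork node P ∈ conditioning set.
  P3: blocked at chain node A ∈ conditioning set.
  P4: blocked at fork node A ∈ conditioning set.
{A, P} satisfies the backdoor criterion.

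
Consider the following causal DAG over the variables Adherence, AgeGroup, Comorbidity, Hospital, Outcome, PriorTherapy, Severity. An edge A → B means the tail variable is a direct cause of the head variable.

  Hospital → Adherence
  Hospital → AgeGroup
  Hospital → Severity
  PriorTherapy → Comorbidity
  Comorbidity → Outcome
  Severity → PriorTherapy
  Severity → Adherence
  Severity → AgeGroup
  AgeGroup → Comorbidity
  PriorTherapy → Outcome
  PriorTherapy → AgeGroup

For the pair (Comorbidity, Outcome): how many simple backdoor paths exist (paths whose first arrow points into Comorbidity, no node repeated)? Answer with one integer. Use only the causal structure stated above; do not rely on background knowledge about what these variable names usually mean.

5

A backdoor path from Comorbidity to Outcome is any simple undirected path whose first edge points into Comorbidity (i.e. leaves Comorbidity via a parent).
Parents of Comorbidity: {AgeGroup, PriorTherapy}.
Enumerating:
  P1: Comorbidity <- PriorTherapy -> Outcome
  P2: Comorbidity <- AgeGroup <- Hospital -> Severity -> PriorTherapy -> Outcome
  P3: Comorbidity <- AgeGroup <- Hospital -> Adherence <- Severity -> PriorTherapy -> Outcome
  P4: Comorbidity <- AgeGroup <- Severity -> PriorTherapy -> Outcome
  P5: Comorbidity <- AgeGroup <- PriorTherapy -> Outcome
That exhausts the simple backdoor paths. Count: 5.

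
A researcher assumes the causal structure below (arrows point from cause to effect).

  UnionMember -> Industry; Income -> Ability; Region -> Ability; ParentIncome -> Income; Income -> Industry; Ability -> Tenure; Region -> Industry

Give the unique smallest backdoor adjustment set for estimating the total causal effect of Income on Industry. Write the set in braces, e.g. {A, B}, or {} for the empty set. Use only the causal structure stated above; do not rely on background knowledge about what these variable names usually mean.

Variables eligible for adjustment (non-descendants of Income, excluding Income and Industry): {ParentIncome, Region, UnionMember}.
Backdoor paths from Income to Industry:
  (none)
With no backdoor paths the empty set already satisfies the criterion, and it is trivially minimal.

{}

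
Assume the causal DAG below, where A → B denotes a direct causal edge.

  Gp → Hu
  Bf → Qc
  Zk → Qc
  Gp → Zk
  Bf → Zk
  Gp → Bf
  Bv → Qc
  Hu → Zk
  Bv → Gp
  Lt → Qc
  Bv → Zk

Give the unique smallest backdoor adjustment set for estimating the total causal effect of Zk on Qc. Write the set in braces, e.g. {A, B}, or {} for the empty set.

Variables eligible for adjustment (non-descendants of Zk, excluding Zk and Qc): {Bf, Bv, Gp, Hu, Lt}.
Backdoor paths from Zk to Qc:
  P1: Zk <- Bv -> Gp -> Bf -> Qc
  P2: Zk <- Bv -> Qc
  P3: Zk <- Gp <- Bv -> Qc
  P4: Zk <- Gp -> Bf -> Qc
  P5: Zk <- Bf <- Gp <- Bv -> Qc
  P6: Zk <- Bf -> Qc
  P7: Zk <- Hu <- Gp <- Bv -> Qc
  P8: Zk <- Hu <- Gp -> Bf -> Qc
The empty set is not sufficient: P1 (Zk <- Bv -> Gp -> Bf -> Qc) has no collider blocking it and no conditioned non-collider, so it is open.
Try {Bf, Bv}:
  P1: blocked at fork node Bv ∈ conditioning set.
  P2: blocked at fork node Bv ∈ conditioning set.
  P3: blocked at fork node Bv ∈ conditioning set.
  P4: blocked at chain node Bf ∈ conditioning set.
  P5: blocked at chain node Bf ∈ conditioning set.
  P6: blocked at fork node Bf ∈ conditioning set.
  P7: blocked at fork node Bv ∈ conditioning set.
  P8: blocked at chain node Bf ∈ conditioning set.
{Bf, Bv} contains no descendant of Zk and blocks every backdoor path.
Every element of {Bf, Bv} is needed (dropping Bf leaves P4 open; dropping Bv leaves P2 open), so no proper subset is valid.
Among all size-2 subsets of the eligible variables, only {Bf, Bv} blocks every backdoor path, so it is the unique smallest valid adjustment set.

{Bf, Bv}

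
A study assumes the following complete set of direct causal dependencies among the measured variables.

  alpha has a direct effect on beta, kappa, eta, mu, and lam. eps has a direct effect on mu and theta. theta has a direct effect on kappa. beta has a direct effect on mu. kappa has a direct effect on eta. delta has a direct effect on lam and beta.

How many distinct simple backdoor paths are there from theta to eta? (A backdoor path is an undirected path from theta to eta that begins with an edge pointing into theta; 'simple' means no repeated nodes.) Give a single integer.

A backdoor path from theta to eta is any simple undirected path whose first edge points into theta (i.e. leaves theta via a parent).
Parents of theta: {eps}.
Enumerating:
  P1: theta <- eps -> mu <- alpha -> kappa -> eta
  P2: theta <- eps -> mu <- alpha -> eta
  P3: theta <- eps -> mu <- beta <- alpha -> kappa -> eta
  P4: theta <- eps -> mu <- beta <- alpha -> eta
  P5: theta <- eps -> mu <- beta <- delta -> lam <- alpha -> kappa -> eta
  P6: theta <- eps -> mu <- beta <- delta -> lam <- alpha -> eta
That exhausts the simple backdoor paths. Count: 6.

6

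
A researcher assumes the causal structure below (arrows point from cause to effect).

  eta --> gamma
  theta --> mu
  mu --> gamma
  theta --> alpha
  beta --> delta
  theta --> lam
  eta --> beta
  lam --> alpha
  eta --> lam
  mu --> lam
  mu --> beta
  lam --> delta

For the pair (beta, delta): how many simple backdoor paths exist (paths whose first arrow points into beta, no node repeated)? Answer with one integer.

8

A backdoor path from beta to delta is any simple undirected path whose first edge points into beta (i.e. leaves beta via a parent).
Parents of beta: {eta, mu}.
Enumerating:
  P1: beta <- eta -> gamma <- mu <- theta -> lam -> delta
  P2: beta <- eta -> gamma <- mu <- theta -> alpha <- lam -> delta
  P3: beta <- eta -> gamma <- mu -> lam -> delta
  P4: beta <- eta -> lam -> delta
  P5: beta <- mu <- theta -> lam -> delta
  P6: beta <- mu <- theta -> alpha <- lam -> delta
  P7: beta <- mu -> gamma <- eta -> lam -> delta
  P8: beta <- mu -> lam -> delta
That exhausts the simple backdoor paths. Count: 8.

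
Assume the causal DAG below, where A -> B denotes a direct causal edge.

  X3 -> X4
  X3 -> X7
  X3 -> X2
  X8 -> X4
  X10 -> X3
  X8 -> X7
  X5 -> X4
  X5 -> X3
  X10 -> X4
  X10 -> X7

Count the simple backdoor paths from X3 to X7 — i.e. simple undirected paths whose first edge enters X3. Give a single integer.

A backdoor path from X3 to X7 is any simple undirected path whose first edge points into X3 (i.e. leaves X3 via a parent).
Parents of X3: {X10, X5}.
Enumerating:
  P1: X3 <- X10 -> X4 <- X8 -> X7
  P2: X3 <- X10 -> X7
  P3: X3 <- X5 -> X4 <- X10 -> X7
  P4: X3 <- X5 -> X4 <- X8 -> X7
That exhausts the simple backdoor paths. Count: 4.

4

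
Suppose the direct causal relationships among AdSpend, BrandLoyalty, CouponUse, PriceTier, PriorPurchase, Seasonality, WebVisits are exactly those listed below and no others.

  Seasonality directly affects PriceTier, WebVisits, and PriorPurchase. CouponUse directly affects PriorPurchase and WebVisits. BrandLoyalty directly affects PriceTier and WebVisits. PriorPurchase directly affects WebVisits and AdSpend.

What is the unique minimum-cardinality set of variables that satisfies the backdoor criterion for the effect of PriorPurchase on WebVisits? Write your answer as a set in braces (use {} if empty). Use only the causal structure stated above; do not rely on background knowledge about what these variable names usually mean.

Variables eligible for adjustment (non-descendants of PriorPurchase, excluding PriorPurchase and WebVisits): {BrandLoyalty, CouponUse, PriceTier, Seasonality}.
Backdoor paths from PriorPurchase to WebVisits:
  P1: PriorPurchase <- Seasonality -> PriceTier <- BrandLoyalty -> WebVisits
  P2: PriorPurchase <- Seasonality -> WebVisits
  P3: PriorPurchase <- CouponUse -> WebVisits
The empty set is not sufficient: P2 (PriorPurchase <- Seasonality -> WebVisits) has no collider blocking it and no conditioned non-collider, so it is open.
Try {CouponUse, Seasonality}:
  P1: blocked at fork node Seasonality ∈ conditioning set.
  P2: blocked at fork node Seasonality ∈ conditioning set.
  P3: blocked at fork node CouponUse ∈ conditioning set.
{CouponUse, Seasonality} contains no descendant of PriorPurchase and blocks every backdoor path.
Every element of {CouponUse, Seasonality} is needed (dropping CouponUse leaves P3 open; dropping Seasonality leaves P2 open), so no proper subset is valid.
Among all size-2 subsets of the eligible variables, only {CouponUse, Seasonality} blocks every backdoor path, so it is the unique smallest valid adjustment set.

{CouponUse, Seasonality}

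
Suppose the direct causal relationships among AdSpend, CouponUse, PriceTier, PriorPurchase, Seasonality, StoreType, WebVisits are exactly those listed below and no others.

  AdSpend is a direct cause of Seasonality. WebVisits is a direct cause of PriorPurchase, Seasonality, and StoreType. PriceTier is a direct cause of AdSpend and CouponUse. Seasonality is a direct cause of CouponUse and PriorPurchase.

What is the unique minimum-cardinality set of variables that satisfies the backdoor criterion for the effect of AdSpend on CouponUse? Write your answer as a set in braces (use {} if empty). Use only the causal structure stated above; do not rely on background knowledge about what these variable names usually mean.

Variables eligible for adjustment (non-descendants of AdSpend, excluding AdSpend and CouponUse): {PriceTier, StoreType, WebVisits}.
Backdoor paths from AdSpend to CouponUse:
  P1: AdSpend <- PriceTier -> CouponUse
The empty set is not sufficient: P1 (AdSpend <- PriceTier -> CouponUse) has no collider blocking it and no conditioned non-collider, so it is open.
Try {PriceTier}:
  P1: blocked at fork node PriceTier ∈ conditioning set.
{PriceTier} contains no descendant of AdSpend and blocks every backdoor path.
No other singleton works — e.g. {WebVisits} leaves P1 open — so {PriceTier} is the unique smallest valid adjustment set.

{PriceTier}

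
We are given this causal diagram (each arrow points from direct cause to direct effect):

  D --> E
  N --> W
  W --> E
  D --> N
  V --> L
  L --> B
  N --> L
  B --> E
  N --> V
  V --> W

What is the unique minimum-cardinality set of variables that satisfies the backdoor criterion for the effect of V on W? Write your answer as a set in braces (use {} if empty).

Variables eligible for adjustment (non-descendants of V, excluding V and W): {D, N}.
Backdoor paths from V to W:
  P1: V <- N <- D -> E <- W
  P2: V <- N -> L -> B -> E <- W
  P3: V <- N -> W
The empty set is not sufficient: P3 (V <- N -> W) has no collider blocking it and no conditioned non-collider, so it is open.
Try {N}:
  P1: blocked at chain node N ∈ conditioning set.
  P2: blocked at fork node N ∈ conditioning set.
  P3: blocked at fork node N ∈ conditioning set.
{N} contains no descendant of V and blocks every backdoor path.
No other singleton works — e.g. {D} leaves P3 open — so {N} is the unique smallest valid adjustment set.

{N}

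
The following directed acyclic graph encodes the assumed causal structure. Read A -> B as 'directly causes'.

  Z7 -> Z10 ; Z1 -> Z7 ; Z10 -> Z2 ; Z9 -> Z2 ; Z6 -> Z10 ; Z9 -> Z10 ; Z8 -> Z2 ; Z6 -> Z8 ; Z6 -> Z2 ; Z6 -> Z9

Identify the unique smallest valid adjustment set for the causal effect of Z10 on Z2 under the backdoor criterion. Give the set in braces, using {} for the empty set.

{Z6, Z9}

Variables eligible for adjustment (non-descendants of Z10, excluding Z10 and Z2): {Z1, Z6, Z7, Z8, Z9}.
Backdoor paths from Z10 to Z2:
  P1: Z10 <- Z6 -> Z8 -> Z2
  P2: Z10 <- Z6 -> Z9 -> Z2
  P3: Z10 <- Z6 -> Z2
  P4: Z10 <- Z9 <- Z6 -> Z8 -> Z2
  P5: Z10 <- Z9 <- Z6 -> Z2
  P6: Z10 <- Z9 -> Z2
The empty set is not sufficient: P1 (Z10 <- Z6 -> Z8 -> Z2) has no collider blocking it and no conditioned non-collider, so it is open.
Try {Z6, Z9}:
  P1: blocked at fork node Z6 ∈ conditioning set.
  P2: blocked at fork node Z6 ∈ conditioning set.
  P3: blocked at fork node Z6 ∈ conditioning set.
  P4: blocked at chain node Z9 ∈ conditioning set.
  P5: blocked at chain node Z9 ∈ conditioning set.
  P6: blocked at fork node Z9 ∈ conditioning set.
{Z6, Z9} contains no descendant of Z10 and blocks every backdoor path.
Every element of {Z6, Z9} is needed (dropping Z6 leaves P1 open; dropping Z9 leaves P6 open), so no proper subset is valid.
Among all size-2 subsets of the eligible variables, only {Z6, Z9} blocks every backdoor path, so it is the unique smallest valid adjustment set.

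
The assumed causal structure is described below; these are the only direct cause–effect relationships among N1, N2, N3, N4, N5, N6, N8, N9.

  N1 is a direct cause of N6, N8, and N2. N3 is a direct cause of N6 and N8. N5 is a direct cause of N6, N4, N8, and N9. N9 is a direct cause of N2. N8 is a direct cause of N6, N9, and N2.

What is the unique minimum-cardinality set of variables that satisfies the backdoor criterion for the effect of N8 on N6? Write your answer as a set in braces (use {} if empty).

Variables eligible for adjustment (non-descendants of N8, excluding N8 and N6): {N1, N3, N4, N5}.
Backdoor paths from N8 to N6:
  P1: N8 <- N5 -> N9 -> N2 <- N1 -> N6
  P2: N8 <- N5 -> N6
  P3: N8 <- N1 -> N2 <- N9 <- N5 -> N6
  P4: N8 <- N1 -> N6
  P5: N8 <- N3 -> N6
The empty set is not sufficient: P2 (N8 <- N5 -> N6) has no collider blocking it and no conditioned non-collider, so it is open.
Try {N1, N3, N5}:
  P1: blocked at fork node N5 ∈ conditioning set.
  P2: blocked at fork node N5 ∈ conditioning set.
  P3: blocked at fork node N1 ∈ conditioning set.
  P4: blocked at fork node N1 ∈ conditioning set.
  P5: blocked at fork node N3 ∈ conditioning set.
{N1, N3, N5} contains no descendant of N8 and blocks every backdoor path.
Every element of {N1, N3, N5} is needed (dropping N1 leaves P4 open; dropping N3 leaves P5 open; dropping N5 leaves P2 open), so no proper subset is valid.
Among all size-3 subsets of the eligible variables, only {N1, N3, N5} blocks every backdoor path, so it is the unique smallest valid adjustment set.

{N1, N3, N5}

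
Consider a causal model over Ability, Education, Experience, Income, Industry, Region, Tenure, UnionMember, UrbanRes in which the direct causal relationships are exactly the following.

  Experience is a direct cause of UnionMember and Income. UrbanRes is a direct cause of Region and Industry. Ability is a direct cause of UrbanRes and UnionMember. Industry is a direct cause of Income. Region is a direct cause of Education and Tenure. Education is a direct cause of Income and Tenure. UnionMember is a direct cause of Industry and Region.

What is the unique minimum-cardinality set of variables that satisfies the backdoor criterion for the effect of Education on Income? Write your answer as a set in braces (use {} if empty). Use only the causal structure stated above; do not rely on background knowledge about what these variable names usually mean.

Variables eligible for adjustment (non-descendants of Education, excluding Education and Income): {Ability, Experience, Industry, Region, UnionMember, UrbanRes}.
Backdoor paths from Education to Income:
  P1: Education <- Region <- UrbanRes <- Ability -> UnionMember <- Experience -> Income
  P2: Education <- Region <- UrbanRes <- Ability -> UnionMember -> Industry -> Income
  P3: Education <- Region <- UrbanRes -> Industry <- UnionMember <- Experience -> Income
  P4: Education <- Region <- UrbanRes -> Industry -> Income
  P5: Education <- Region <- UnionMember <- Experience -> Income
  P6: Education <- Region <- UnionMember <- Ability -> UrbanRes -> Industry -> Income
  P7: Education <- Region <- UnionMember -> Industry -> Income
The empty set is not sufficient: P2 (Education <- Region <- UrbanRes <- Ability -> UnionMember -> Industry -> Income) has no collider blocking it and no conditioned non-collider, so it is open.
Try {Region}:
  P1: blocked at chain node Region ∈ conditioning set.
  P2: blocked at chain node Region ∈ conditioning set.
  P3: blocked at chain node Region ∈ conditioning set.
  P4: blocked at chain node Region ∈ conditioning set.
  P5: blocked at chain node Region ∈ conditioning set.
  P6: blocked at chain node Region ∈ conditioning set.
  P7: blocked at chain node Region ∈ conditioning set.
{Region} contains no descendant of Education and blocks every backdoor path.
No other singleton works — e.g. {Experience} leaves P2 open — so {Region} is the unique smallest valid adjustment set.

{Region}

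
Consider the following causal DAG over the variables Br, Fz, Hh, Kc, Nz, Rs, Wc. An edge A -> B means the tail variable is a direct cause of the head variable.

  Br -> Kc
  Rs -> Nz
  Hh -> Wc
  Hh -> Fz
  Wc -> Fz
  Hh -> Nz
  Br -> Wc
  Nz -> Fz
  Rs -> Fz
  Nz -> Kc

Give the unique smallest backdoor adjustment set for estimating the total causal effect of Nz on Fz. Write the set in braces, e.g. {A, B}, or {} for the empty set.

{Hh, Rs}

Variables eligible for adjustment (non-descendants of Nz, excluding Nz and Fz): {Br, Hh, Rs, Wc}.
Backdoor paths from Nz to Fz:
  P1: Nz <- Hh -> Wc -> Fz
  P2: Nz <- Hh -> Fz
  P3: Nz <- Rs -> Fz
The empty set is not sufficient: P1 (Nz <- Hh -> Wc -> Fz) has no collider blocking it and no conditioned non-collider, so it is open.
Try {Hh, Rs}:
  P1: blocked at fork node Hh ∈ conditioning set.
  P2: blocked at fork node Hh ∈ conditioning set.
  P3: blocked at fork node Rs ∈ conditioning set.
{Hh, Rs} contains no descendant of Nz and blocks every backdoor path.
Every element of {Hh, Rs} is needed (dropping Hh leaves P1 open; dropping Rs leaves P3 open), so no proper subset is valid.
Among all size-2 subsets of the eligible variables, only {Hh, Rs} blocks every backdoor path, so it is the unique smallest valid adjustment set.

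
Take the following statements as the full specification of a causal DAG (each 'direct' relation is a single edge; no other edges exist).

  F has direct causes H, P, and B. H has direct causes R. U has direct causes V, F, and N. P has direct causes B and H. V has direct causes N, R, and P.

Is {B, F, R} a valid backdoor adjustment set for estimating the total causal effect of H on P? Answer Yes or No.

Backdoor paths from H to P (paths whose first edge points into H):
  P1: H <- R -> V <- N -> U <- F <- B -> P
  P2: H <- R -> V <- N -> U <- F <- P
  P3: H <- R -> V <- P
  P4: H <- R -> V -> U <- F <- B -> P
  P5: H <- R -> V -> U <- F <- P
Condition 1 (no descendant of H in the set): FAILS — F is a descendant of H.
Condition 2 (every backdoor path blocked by {B, F, R}):
  P1: blocked at fork node R ∈ conditioning set.
  P2: blocked at fork node R ∈ conditioning set.
  P3: blocked at fork node R ∈ conditioning set.
  P4: blocked at fork node R ∈ conditioning set.
  P5: blocked at fork node R ∈ conditioning set.
{B, F, R} does not satisfy the backdoor criterion.

No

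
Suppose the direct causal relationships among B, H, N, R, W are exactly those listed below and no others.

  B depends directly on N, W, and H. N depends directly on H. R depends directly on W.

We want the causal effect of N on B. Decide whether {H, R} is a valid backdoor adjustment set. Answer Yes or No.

Backdoor paths from N to B (paths whose first edge points into N):
  P1: N <- H -> B
Condition 1 (no descendant of N in the set): holds — descendants of N are {B}; none are in {H, R}.
Condition 2 (every backdoor path blocked by {H, R}):
  P1: blocked at fork node H ∈ conditioning set.
{H, R} satisfies the backdoor criterion.

Yes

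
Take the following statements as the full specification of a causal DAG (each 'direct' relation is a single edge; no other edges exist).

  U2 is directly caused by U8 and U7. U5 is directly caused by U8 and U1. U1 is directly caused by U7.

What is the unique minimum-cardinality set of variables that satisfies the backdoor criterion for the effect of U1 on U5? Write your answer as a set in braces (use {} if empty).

Variables eligible for adjustment (non-descendants of U1, excluding U1 and U5): {U2, U7, U8}.
Backdoor paths from U1 to U5:
  P1: U1 <- U7 -> U2 <- U8 -> U5
Each backdoor path contains an unconditioned collider, so every path is already blocked with the empty conditioning set:
  P1: blocked at collider U2 (neither it nor any descendant is in the conditioning set).
The empty set is therefore the unique smallest valid set.

{}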